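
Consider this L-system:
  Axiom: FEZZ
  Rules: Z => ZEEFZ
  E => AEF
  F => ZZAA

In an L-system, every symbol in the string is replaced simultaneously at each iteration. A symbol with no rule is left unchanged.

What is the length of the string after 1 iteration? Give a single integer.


Answer: 17

Derivation:
Step 0: length = 4
Step 1: length = 17


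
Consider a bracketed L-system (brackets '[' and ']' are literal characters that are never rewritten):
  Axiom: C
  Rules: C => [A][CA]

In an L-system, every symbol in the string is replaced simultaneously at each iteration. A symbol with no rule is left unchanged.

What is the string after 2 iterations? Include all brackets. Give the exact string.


Step 0: C
Step 1: [A][CA]
Step 2: [A][[A][CA]A]

Answer: [A][[A][CA]A]


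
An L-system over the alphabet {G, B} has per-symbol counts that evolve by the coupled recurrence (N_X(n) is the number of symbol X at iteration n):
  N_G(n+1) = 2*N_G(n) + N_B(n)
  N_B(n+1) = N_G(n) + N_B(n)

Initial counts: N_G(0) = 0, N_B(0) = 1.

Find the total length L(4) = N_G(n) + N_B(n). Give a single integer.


Answer: 34

Derivation:
Step 0: N_G=0, N_B=1, L=1
Step 1: N_G=1, N_B=1, L=2
Step 2: N_G=3, N_B=2, L=5
Step 3: N_G=8, N_B=5, L=13
Step 4: N_G=21, N_B=13, L=34


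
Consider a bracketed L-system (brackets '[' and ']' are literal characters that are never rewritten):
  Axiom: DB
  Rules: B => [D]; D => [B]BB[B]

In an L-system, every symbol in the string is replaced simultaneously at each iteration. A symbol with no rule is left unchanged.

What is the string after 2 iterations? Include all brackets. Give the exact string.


Answer: [[D]][D][D][[D]][[B]BB[B]]

Derivation:
Step 0: DB
Step 1: [B]BB[B][D]
Step 2: [[D]][D][D][[D]][[B]BB[B]]


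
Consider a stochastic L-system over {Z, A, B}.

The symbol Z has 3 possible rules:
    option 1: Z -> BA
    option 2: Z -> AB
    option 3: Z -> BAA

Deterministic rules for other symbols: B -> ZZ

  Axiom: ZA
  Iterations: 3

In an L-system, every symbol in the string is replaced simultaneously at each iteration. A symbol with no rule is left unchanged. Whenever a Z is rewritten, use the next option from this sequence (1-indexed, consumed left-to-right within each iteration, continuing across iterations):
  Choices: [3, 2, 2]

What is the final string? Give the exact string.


Step 0: ZA
Step 1: BAAA  (used choices [3])
Step 2: ZZAAA  (used choices [])
Step 3: ABABAAA  (used choices [2, 2])

Answer: ABABAAA


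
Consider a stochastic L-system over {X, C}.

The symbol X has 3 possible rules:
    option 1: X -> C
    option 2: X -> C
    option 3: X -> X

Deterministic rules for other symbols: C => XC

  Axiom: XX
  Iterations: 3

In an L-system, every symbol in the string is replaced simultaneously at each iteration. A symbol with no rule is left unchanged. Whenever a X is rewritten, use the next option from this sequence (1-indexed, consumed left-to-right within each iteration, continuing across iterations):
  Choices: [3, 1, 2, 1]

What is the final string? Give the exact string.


Step 0: XX
Step 1: XC  (used choices [3, 1])
Step 2: CXC  (used choices [2])
Step 3: XCCXC  (used choices [1])

Answer: XCCXC


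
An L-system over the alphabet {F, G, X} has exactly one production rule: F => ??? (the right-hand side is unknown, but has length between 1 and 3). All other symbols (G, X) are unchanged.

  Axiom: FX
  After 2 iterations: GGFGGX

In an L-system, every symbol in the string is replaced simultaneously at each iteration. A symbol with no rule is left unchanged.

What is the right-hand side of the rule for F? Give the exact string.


Trying F => GFG:
  Step 0: FX
  Step 1: GFGX
  Step 2: GGFGGX
Matches the given result.

Answer: GFG


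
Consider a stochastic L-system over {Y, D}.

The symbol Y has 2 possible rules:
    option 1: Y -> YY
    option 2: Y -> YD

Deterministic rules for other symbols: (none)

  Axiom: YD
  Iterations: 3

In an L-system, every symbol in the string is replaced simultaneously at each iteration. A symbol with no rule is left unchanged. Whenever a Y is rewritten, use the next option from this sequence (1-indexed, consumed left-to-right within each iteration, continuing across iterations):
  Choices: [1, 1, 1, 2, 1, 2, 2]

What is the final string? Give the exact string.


Step 0: YD
Step 1: YYD  (used choices [1])
Step 2: YYYYD  (used choices [1, 1])
Step 3: YDYYYDYDD  (used choices [2, 1, 2, 2])

Answer: YDYYYDYDD


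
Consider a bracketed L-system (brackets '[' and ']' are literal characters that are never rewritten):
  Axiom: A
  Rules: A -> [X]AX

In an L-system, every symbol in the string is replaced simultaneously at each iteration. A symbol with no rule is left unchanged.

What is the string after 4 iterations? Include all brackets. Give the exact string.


Answer: [X][X][X][X]AXXXX

Derivation:
Step 0: A
Step 1: [X]AX
Step 2: [X][X]AXX
Step 3: [X][X][X]AXXX
Step 4: [X][X][X][X]AXXXX


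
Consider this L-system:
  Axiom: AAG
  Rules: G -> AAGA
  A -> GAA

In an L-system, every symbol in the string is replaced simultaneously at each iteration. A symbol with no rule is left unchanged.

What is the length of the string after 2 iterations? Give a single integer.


Step 0: length = 3
Step 1: length = 10
Step 2: length = 33

Answer: 33


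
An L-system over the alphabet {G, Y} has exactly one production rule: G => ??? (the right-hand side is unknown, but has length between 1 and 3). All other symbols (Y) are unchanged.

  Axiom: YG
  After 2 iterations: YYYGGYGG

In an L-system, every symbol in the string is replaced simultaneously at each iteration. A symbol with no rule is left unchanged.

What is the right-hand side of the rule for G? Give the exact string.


Answer: YGG

Derivation:
Trying G => YGG:
  Step 0: YG
  Step 1: YYGG
  Step 2: YYYGGYGG
Matches the given result.


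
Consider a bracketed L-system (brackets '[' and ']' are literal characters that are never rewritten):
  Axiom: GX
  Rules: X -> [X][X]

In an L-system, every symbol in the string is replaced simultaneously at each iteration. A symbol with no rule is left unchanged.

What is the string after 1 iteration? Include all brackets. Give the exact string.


Answer: G[X][X]

Derivation:
Step 0: GX
Step 1: G[X][X]


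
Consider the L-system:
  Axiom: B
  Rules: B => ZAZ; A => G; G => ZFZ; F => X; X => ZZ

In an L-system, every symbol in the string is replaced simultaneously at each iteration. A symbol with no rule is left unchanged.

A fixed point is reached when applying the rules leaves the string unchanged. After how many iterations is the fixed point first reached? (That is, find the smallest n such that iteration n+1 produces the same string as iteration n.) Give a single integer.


Answer: 5

Derivation:
Step 0: B
Step 1: ZAZ
Step 2: ZGZ
Step 3: ZZFZZ
Step 4: ZZXZZ
Step 5: ZZZZZZ
Step 6: ZZZZZZ  (unchanged — fixed point at step 5)


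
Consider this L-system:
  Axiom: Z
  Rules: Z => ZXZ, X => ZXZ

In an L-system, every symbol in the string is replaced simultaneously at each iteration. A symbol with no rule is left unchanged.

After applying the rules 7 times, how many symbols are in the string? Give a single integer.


Step 0: length = 1
Step 1: length = 3
Step 2: length = 9
Step 3: length = 27
Step 4: length = 81
Step 5: length = 243
Step 6: length = 729
Step 7: length = 2187

Answer: 2187


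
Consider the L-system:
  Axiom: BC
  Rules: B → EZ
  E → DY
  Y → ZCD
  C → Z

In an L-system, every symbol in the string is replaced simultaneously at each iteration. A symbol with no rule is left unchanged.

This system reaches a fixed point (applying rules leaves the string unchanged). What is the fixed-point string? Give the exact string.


Answer: DZZDZZ

Derivation:
Step 0: BC
Step 1: EZZ
Step 2: DYZZ
Step 3: DZCDZZ
Step 4: DZZDZZ
Step 5: DZZDZZ  (unchanged — fixed point at step 4)


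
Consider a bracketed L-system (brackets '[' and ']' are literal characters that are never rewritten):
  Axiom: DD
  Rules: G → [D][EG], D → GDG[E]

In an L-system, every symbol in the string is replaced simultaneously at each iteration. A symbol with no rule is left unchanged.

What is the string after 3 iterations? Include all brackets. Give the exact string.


Step 0: DD
Step 1: GDG[E]GDG[E]
Step 2: [D][EG]GDG[E][D][EG][E][D][EG]GDG[E][D][EG][E]
Step 3: [GDG[E]][E[D][EG]][D][EG]GDG[E][D][EG][E][GDG[E]][E[D][EG]][E][GDG[E]][E[D][EG]][D][EG]GDG[E][D][EG][E][GDG[E]][E[D][EG]][E]

Answer: [GDG[E]][E[D][EG]][D][EG]GDG[E][D][EG][E][GDG[E]][E[D][EG]][E][GDG[E]][E[D][EG]][D][EG]GDG[E][D][EG][E][GDG[E]][E[D][EG]][E]


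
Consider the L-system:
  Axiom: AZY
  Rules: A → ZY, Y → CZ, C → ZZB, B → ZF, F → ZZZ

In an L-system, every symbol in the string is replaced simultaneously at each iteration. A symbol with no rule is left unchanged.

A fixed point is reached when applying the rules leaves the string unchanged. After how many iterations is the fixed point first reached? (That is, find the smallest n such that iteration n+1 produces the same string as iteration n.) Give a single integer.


Step 0: AZY
Step 1: ZYZCZ
Step 2: ZCZZZZBZ
Step 3: ZZZBZZZZZFZ
Step 4: ZZZZFZZZZZZZZZ
Step 5: ZZZZZZZZZZZZZZZZ
Step 6: ZZZZZZZZZZZZZZZZ  (unchanged — fixed point at step 5)

Answer: 5


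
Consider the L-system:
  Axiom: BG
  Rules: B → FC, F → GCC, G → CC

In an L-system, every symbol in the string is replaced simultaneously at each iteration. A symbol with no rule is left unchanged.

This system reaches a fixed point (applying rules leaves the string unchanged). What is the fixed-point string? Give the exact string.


Answer: CCCCCCC

Derivation:
Step 0: BG
Step 1: FCCC
Step 2: GCCCCC
Step 3: CCCCCCC
Step 4: CCCCCCC  (unchanged — fixed point at step 3)


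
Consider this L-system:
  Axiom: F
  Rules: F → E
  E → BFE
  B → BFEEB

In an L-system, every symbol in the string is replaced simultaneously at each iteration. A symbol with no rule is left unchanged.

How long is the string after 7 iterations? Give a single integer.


Answer: 961

Derivation:
Step 0: length = 1
Step 1: length = 1
Step 2: length = 3
Step 3: length = 9
Step 4: length = 29
Step 5: length = 93
Step 6: length = 299
Step 7: length = 961


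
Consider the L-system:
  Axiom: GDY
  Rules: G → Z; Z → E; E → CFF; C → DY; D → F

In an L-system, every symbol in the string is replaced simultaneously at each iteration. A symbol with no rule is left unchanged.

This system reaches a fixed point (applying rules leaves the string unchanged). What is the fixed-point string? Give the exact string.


Step 0: GDY
Step 1: ZFY
Step 2: EFY
Step 3: CFFFY
Step 4: DYFFFY
Step 5: FYFFFY
Step 6: FYFFFY  (unchanged — fixed point at step 5)

Answer: FYFFFY


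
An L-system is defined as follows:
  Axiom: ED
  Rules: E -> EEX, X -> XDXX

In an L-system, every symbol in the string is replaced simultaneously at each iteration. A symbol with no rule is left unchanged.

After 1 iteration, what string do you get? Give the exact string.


Answer: EEXD

Derivation:
Step 0: ED
Step 1: EEXD


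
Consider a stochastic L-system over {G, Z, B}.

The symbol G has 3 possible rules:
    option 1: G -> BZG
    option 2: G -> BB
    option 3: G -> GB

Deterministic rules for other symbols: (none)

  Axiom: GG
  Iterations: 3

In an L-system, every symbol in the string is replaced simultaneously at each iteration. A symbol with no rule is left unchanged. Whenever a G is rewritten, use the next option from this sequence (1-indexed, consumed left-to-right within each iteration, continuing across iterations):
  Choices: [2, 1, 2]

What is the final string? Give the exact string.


Step 0: GG
Step 1: BBBZG  (used choices [2, 1])
Step 2: BBBZBB  (used choices [2])
Step 3: BBBZBB  (used choices [])

Answer: BBBZBB


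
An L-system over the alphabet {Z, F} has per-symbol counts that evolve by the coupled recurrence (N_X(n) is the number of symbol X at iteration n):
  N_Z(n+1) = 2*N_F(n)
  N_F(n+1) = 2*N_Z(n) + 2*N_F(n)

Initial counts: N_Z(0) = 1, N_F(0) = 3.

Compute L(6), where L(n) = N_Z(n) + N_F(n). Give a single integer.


Answer: 4864

Derivation:
Step 0: N_Z=1, N_F=3, L=4
Step 1: N_Z=6, N_F=8, L=14
Step 2: N_Z=16, N_F=28, L=44
Step 3: N_Z=56, N_F=88, L=144
Step 4: N_Z=176, N_F=288, L=464
Step 5: N_Z=576, N_F=928, L=1504
Step 6: N_Z=1856, N_F=3008, L=4864


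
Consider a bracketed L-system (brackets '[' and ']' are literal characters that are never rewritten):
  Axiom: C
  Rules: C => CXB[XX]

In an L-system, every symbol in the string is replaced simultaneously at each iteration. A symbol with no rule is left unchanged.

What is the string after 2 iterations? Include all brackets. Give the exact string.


Step 0: C
Step 1: CXB[XX]
Step 2: CXB[XX]XB[XX]

Answer: CXB[XX]XB[XX]


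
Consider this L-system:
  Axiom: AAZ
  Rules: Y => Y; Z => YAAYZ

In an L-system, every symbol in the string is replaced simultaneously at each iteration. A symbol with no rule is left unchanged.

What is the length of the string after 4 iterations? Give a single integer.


Answer: 19

Derivation:
Step 0: length = 3
Step 1: length = 7
Step 2: length = 11
Step 3: length = 15
Step 4: length = 19


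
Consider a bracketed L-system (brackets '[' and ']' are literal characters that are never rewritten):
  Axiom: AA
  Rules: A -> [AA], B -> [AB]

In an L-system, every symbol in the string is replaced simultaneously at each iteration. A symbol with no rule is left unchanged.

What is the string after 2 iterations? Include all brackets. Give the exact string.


Answer: [[AA][AA]][[AA][AA]]

Derivation:
Step 0: AA
Step 1: [AA][AA]
Step 2: [[AA][AA]][[AA][AA]]


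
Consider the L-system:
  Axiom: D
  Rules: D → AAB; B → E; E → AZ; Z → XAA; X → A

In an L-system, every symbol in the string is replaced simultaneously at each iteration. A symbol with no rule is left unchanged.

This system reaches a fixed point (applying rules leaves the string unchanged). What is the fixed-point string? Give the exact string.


Answer: AAAAAA

Derivation:
Step 0: D
Step 1: AAB
Step 2: AAE
Step 3: AAAZ
Step 4: AAAXAA
Step 5: AAAAAA
Step 6: AAAAAA  (unchanged — fixed point at step 5)


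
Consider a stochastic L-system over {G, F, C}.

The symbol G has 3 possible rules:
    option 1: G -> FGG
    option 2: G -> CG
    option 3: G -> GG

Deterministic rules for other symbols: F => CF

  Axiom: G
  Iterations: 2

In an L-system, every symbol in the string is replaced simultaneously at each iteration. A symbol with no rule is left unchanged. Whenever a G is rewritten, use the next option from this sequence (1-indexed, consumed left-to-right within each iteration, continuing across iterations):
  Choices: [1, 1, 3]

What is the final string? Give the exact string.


Step 0: G
Step 1: FGG  (used choices [1])
Step 2: CFFGGGG  (used choices [1, 3])

Answer: CFFGGGG


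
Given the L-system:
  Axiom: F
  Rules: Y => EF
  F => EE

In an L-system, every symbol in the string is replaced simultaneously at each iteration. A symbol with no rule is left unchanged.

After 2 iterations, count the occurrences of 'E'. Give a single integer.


Step 0: F  (0 'E')
Step 1: EE  (2 'E')
Step 2: EE  (2 'E')

Answer: 2


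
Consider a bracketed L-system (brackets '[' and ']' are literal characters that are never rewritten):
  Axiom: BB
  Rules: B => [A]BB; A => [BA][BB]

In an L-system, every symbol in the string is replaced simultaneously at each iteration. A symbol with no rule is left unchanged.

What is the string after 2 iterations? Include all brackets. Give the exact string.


Answer: [[BA][BB]][A]BB[A]BB[[BA][BB]][A]BB[A]BB

Derivation:
Step 0: BB
Step 1: [A]BB[A]BB
Step 2: [[BA][BB]][A]BB[A]BB[[BA][BB]][A]BB[A]BB


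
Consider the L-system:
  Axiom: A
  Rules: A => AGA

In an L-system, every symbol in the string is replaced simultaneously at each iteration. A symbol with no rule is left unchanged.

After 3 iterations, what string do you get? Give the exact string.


Step 0: A
Step 1: AGA
Step 2: AGAGAGA
Step 3: AGAGAGAGAGAGAGA

Answer: AGAGAGAGAGAGAGA


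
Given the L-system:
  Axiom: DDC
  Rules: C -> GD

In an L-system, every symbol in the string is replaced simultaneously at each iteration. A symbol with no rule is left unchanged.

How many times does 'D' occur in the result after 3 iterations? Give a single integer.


Step 0: DDC  (2 'D')
Step 1: DDGD  (3 'D')
Step 2: DDGD  (3 'D')
Step 3: DDGD  (3 'D')

Answer: 3


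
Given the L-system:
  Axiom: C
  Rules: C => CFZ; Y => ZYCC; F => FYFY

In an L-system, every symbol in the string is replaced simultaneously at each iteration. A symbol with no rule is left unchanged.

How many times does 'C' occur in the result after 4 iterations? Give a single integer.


Step 0: C  (1 'C')
Step 1: CFZ  (1 'C')
Step 2: CFZFYFYZ  (1 'C')
Step 3: CFZFYFYZFYFYZYCCFYFYZYCCZ  (5 'C')
Step 4: CFZFYFYZFYFYZYCCFYFYZYCCZFYFYZYCCFYFYZYCCZZYCCCFZCFZFYFYZYCCFYFYZYCCZZYCCCFZCFZZ  (21 'C')

Answer: 21


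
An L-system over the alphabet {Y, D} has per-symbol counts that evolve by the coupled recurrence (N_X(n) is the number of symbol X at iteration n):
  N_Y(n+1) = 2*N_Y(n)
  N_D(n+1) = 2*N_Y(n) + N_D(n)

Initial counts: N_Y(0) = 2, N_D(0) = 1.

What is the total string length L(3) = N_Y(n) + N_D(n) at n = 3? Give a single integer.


Step 0: N_Y=2, N_D=1, L=3
Step 1: N_Y=4, N_D=5, L=9
Step 2: N_Y=8, N_D=13, L=21
Step 3: N_Y=16, N_D=29, L=45

Answer: 45


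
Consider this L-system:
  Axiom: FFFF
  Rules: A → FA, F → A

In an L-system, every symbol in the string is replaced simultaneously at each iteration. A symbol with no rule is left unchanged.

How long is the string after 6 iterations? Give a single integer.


Step 0: length = 4
Step 1: length = 4
Step 2: length = 8
Step 3: length = 12
Step 4: length = 20
Step 5: length = 32
Step 6: length = 52

Answer: 52


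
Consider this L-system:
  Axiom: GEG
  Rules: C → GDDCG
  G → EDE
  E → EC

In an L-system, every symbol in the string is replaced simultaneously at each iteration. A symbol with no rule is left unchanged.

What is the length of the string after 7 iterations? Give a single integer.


Answer: 1542

Derivation:
Step 0: length = 3
Step 1: length = 8
Step 2: length = 17
Step 3: length = 50
Step 4: length = 127
Step 5: length = 284
Step 6: length = 653
Step 7: length = 1542


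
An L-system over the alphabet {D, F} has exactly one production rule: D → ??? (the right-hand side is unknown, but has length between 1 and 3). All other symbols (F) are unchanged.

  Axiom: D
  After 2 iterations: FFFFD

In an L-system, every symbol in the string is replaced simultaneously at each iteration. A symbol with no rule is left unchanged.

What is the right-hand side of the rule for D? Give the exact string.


Trying D → FFD:
  Step 0: D
  Step 1: FFD
  Step 2: FFFFD
Matches the given result.

Answer: FFD


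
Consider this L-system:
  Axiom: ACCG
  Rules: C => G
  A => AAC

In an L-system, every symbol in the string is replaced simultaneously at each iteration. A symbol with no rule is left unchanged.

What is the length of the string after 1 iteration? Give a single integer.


Answer: 6

Derivation:
Step 0: length = 4
Step 1: length = 6


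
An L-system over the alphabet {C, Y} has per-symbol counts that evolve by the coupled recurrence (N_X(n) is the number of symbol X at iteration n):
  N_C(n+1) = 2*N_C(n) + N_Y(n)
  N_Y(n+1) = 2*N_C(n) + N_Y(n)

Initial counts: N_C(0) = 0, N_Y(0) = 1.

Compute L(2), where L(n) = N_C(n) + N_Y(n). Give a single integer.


Answer: 6

Derivation:
Step 0: N_C=0, N_Y=1, L=1
Step 1: N_C=1, N_Y=1, L=2
Step 2: N_C=3, N_Y=3, L=6


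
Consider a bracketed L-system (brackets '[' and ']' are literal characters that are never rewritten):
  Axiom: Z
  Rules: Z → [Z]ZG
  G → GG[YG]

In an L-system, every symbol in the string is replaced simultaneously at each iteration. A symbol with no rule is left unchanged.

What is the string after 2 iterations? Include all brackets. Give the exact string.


Step 0: Z
Step 1: [Z]ZG
Step 2: [[Z]ZG][Z]ZGGG[YG]

Answer: [[Z]ZG][Z]ZGGG[YG]


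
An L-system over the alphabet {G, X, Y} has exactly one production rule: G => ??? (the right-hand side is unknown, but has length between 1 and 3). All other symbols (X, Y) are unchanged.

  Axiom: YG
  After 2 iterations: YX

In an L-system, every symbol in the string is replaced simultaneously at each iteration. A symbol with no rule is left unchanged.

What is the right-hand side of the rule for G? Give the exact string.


Trying G => X:
  Step 0: YG
  Step 1: YX
  Step 2: YX
Matches the given result.

Answer: X


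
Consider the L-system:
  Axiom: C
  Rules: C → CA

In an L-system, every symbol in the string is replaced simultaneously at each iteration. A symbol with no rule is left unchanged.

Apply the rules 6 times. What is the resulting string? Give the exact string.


Step 0: C
Step 1: CA
Step 2: CAA
Step 3: CAAA
Step 4: CAAAA
Step 5: CAAAAA
Step 6: CAAAAAA

Answer: CAAAAAA


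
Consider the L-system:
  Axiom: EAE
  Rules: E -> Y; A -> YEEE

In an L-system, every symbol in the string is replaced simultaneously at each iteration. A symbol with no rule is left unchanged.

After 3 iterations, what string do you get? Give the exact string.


Answer: YYYYYY

Derivation:
Step 0: EAE
Step 1: YYEEEY
Step 2: YYYYYY
Step 3: YYYYYY


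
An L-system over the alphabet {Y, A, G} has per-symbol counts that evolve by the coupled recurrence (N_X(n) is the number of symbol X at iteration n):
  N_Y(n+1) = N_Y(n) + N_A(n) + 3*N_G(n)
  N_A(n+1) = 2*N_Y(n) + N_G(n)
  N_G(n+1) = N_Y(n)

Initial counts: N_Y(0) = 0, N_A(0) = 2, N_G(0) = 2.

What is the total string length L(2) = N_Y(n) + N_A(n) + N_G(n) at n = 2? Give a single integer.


Step 0: N_Y=0, N_A=2, N_G=2, L=4
Step 1: N_Y=8, N_A=2, N_G=0, L=10
Step 2: N_Y=10, N_A=16, N_G=8, L=34

Answer: 34


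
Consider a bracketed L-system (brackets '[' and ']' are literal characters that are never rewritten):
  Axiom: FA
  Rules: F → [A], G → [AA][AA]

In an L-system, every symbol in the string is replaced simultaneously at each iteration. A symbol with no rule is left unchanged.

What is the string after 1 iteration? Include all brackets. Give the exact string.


Answer: [A]A

Derivation:
Step 0: FA
Step 1: [A]A


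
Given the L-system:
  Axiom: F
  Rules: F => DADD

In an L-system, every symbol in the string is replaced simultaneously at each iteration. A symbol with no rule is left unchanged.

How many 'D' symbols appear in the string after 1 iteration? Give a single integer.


Step 0: F  (0 'D')
Step 1: DADD  (3 'D')

Answer: 3


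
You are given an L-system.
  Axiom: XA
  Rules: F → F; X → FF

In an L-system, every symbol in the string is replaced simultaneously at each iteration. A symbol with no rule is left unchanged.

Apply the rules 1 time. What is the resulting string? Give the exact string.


Step 0: XA
Step 1: FFA

Answer: FFA


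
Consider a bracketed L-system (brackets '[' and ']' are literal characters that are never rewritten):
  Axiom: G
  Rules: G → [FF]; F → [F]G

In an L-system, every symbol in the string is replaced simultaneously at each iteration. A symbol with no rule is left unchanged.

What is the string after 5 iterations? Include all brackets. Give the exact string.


Answer: [[[[[F]G][FF]][[F]G[F]G]][[[F]G][FF][[F]G][FF]][[[[F]G][FF]][[F]G[F]G]][[[F]G][FF][[F]G][FF]]]

Derivation:
Step 0: G
Step 1: [FF]
Step 2: [[F]G[F]G]
Step 3: [[[F]G][FF][[F]G][FF]]
Step 4: [[[[F]G][FF]][[F]G[F]G][[[F]G][FF]][[F]G[F]G]]
Step 5: [[[[[F]G][FF]][[F]G[F]G]][[[F]G][FF][[F]G][FF]][[[[F]G][FF]][[F]G[F]G]][[[F]G][FF][[F]G][FF]]]


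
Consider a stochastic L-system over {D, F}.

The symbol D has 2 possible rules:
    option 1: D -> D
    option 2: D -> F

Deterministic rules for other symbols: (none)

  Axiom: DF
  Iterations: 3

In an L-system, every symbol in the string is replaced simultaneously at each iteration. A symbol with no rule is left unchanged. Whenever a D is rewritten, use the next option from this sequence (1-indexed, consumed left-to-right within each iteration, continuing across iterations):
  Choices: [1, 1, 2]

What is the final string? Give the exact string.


Answer: FF

Derivation:
Step 0: DF
Step 1: DF  (used choices [1])
Step 2: DF  (used choices [1])
Step 3: FF  (used choices [2])


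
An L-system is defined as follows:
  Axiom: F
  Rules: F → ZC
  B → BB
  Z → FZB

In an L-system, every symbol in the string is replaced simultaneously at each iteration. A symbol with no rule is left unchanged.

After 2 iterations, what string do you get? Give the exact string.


Step 0: F
Step 1: ZC
Step 2: FZBC

Answer: FZBC


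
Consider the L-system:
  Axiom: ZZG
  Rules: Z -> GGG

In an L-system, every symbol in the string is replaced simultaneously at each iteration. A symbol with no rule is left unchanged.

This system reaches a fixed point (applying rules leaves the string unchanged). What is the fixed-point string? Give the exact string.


Answer: GGGGGGG

Derivation:
Step 0: ZZG
Step 1: GGGGGGG
Step 2: GGGGGGG  (unchanged — fixed point at step 1)


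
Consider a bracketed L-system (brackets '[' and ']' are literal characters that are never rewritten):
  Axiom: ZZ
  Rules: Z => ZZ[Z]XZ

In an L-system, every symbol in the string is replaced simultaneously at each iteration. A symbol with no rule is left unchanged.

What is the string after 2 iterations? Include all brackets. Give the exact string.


Step 0: ZZ
Step 1: ZZ[Z]XZZZ[Z]XZ
Step 2: ZZ[Z]XZZZ[Z]XZ[ZZ[Z]XZ]XZZ[Z]XZZZ[Z]XZZZ[Z]XZ[ZZ[Z]XZ]XZZ[Z]XZ

Answer: ZZ[Z]XZZZ[Z]XZ[ZZ[Z]XZ]XZZ[Z]XZZZ[Z]XZZZ[Z]XZ[ZZ[Z]XZ]XZZ[Z]XZ


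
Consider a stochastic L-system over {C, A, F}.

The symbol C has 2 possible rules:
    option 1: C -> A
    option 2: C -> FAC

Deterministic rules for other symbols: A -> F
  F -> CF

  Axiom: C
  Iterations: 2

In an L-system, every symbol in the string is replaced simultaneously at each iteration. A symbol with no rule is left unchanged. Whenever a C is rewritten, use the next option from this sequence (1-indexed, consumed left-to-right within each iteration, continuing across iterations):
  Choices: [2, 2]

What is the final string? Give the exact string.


Step 0: C
Step 1: FAC  (used choices [2])
Step 2: CFFFAC  (used choices [2])

Answer: CFFFAC


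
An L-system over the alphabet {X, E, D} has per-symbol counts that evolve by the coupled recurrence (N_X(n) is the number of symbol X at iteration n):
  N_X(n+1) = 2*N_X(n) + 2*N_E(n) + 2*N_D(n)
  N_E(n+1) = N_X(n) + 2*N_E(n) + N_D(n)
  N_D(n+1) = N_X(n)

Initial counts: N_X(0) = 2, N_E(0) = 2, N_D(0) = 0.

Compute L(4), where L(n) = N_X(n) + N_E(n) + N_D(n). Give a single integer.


Step 0: N_X=2, N_E=2, N_D=0, L=4
Step 1: N_X=8, N_E=6, N_D=2, L=16
Step 2: N_X=32, N_E=22, N_D=8, L=62
Step 3: N_X=124, N_E=84, N_D=32, L=240
Step 4: N_X=480, N_E=324, N_D=124, L=928

Answer: 928


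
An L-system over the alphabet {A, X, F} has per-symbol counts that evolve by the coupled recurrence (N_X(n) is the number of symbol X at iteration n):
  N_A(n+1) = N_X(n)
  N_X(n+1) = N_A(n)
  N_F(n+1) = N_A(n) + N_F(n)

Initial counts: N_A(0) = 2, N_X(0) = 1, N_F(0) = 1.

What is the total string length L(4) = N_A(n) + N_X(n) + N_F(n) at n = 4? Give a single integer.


Answer: 10

Derivation:
Step 0: N_A=2, N_X=1, N_F=1, L=4
Step 1: N_A=1, N_X=2, N_F=3, L=6
Step 2: N_A=2, N_X=1, N_F=4, L=7
Step 3: N_A=1, N_X=2, N_F=6, L=9
Step 4: N_A=2, N_X=1, N_F=7, L=10


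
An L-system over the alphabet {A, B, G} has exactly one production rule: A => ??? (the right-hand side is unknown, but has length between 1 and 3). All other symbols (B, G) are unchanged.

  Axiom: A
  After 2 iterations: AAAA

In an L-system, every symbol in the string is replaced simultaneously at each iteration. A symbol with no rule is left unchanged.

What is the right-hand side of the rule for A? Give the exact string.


Trying A => AA:
  Step 0: A
  Step 1: AA
  Step 2: AAAA
Matches the given result.

Answer: AA


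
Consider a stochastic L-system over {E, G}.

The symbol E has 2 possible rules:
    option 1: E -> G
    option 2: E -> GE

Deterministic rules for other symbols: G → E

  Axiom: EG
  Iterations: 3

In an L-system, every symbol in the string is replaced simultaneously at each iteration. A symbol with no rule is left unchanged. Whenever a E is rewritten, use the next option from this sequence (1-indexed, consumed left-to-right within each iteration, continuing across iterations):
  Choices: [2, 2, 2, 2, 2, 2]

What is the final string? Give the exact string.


Answer: GEEGEEGE

Derivation:
Step 0: EG
Step 1: GEE  (used choices [2])
Step 2: EGEGE  (used choices [2, 2])
Step 3: GEEGEEGE  (used choices [2, 2, 2])


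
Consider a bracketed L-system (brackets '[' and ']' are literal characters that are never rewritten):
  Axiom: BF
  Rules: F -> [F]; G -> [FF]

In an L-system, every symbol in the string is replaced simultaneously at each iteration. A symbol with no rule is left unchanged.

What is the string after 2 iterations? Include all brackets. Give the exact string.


Answer: B[[F]]

Derivation:
Step 0: BF
Step 1: B[F]
Step 2: B[[F]]


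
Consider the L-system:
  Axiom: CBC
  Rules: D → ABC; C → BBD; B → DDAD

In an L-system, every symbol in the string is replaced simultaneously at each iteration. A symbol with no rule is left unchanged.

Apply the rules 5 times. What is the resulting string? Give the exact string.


Step 0: CBC
Step 1: BBDDDADBBD
Step 2: DDADDDADABCABCABCAABCDDADDDADABC
Step 3: ABCABCAABCABCABCAABCADDADBBDADDADBBDADDADBBDAADDADBBDABCABCAABCABCABCAABCADDADBBD
Step 4: ADDADBBDADDADBBDAADDADBBDADDADBBDADDADBBDAADDADBBDAABCABCAABCDDADDDADABCAABCABCAABCDDADDDADABCAABCABCAABCDDADDDADABCAAABCABCAABCDDADDDADABCADDADBBDADDADBBDAADDADBBDADDADBBDADDADBBDAADDADBBDAABCABCAABCDDADDDADABC
Step 5: AABCABCAABCDDADDDADABCAABCABCAABCDDADDDADABCAAABCABCAABCDDADDDADABCAABCABCAABCDDADDDADABCAABCABCAABCDDADDDADABCAAABCABCAABCDDADDDADABCAADDADBBDADDADBBDAADDADBBDABCABCAABCABCABCAABCADDADBBDAADDADBBDADDADBBDAADDADBBDABCABCAABCABCABCAABCADDADBBDAADDADBBDADDADBBDAADDADBBDABCABCAABCABCABCAABCADDADBBDAAADDADBBDADDADBBDAADDADBBDABCABCAABCABCABCAABCADDADBBDAABCABCAABCDDADDDADABCAABCABCAABCDDADDDADABCAAABCABCAABCDDADDDADABCAABCABCAABCDDADDDADABCAABCABCAABCDDADDDADABCAAABCABCAABCDDADDDADABCAADDADBBDADDADBBDAADDADBBDABCABCAABCABCABCAABCADDADBBD

Answer: AABCABCAABCDDADDDADABCAABCABCAABCDDADDDADABCAAABCABCAABCDDADDDADABCAABCABCAABCDDADDDADABCAABCABCAABCDDADDDADABCAAABCABCAABCDDADDDADABCAADDADBBDADDADBBDAADDADBBDABCABCAABCABCABCAABCADDADBBDAADDADBBDADDADBBDAADDADBBDABCABCAABCABCABCAABCADDADBBDAADDADBBDADDADBBDAADDADBBDABCABCAABCABCABCAABCADDADBBDAAADDADBBDADDADBBDAADDADBBDABCABCAABCABCABCAABCADDADBBDAABCABCAABCDDADDDADABCAABCABCAABCDDADDDADABCAAABCABCAABCDDADDDADABCAABCABCAABCDDADDDADABCAABCABCAABCDDADDDADABCAAABCABCAABCDDADDDADABCAADDADBBDADDADBBDAADDADBBDABCABCAABCABCABCAABCADDADBBD


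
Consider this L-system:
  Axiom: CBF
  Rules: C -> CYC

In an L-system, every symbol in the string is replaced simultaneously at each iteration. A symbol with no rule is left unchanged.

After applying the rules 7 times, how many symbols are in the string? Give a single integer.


Answer: 257

Derivation:
Step 0: length = 3
Step 1: length = 5
Step 2: length = 9
Step 3: length = 17
Step 4: length = 33
Step 5: length = 65
Step 6: length = 129
Step 7: length = 257


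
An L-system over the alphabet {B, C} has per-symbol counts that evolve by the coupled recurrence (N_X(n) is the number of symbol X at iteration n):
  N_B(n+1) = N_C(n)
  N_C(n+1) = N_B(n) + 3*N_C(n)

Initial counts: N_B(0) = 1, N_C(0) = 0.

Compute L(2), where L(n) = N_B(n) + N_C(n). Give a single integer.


Step 0: N_B=1, N_C=0, L=1
Step 1: N_B=0, N_C=1, L=1
Step 2: N_B=1, N_C=3, L=4

Answer: 4


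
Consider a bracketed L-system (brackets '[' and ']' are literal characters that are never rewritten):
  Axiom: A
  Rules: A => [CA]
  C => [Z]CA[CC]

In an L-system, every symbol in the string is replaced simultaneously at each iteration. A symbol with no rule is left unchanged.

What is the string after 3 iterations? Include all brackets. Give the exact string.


Answer: [[Z][Z]CA[CC][CA][[Z]CA[CC][Z]CA[CC]][[Z]CA[CC][CA]]]

Derivation:
Step 0: A
Step 1: [CA]
Step 2: [[Z]CA[CC][CA]]
Step 3: [[Z][Z]CA[CC][CA][[Z]CA[CC][Z]CA[CC]][[Z]CA[CC][CA]]]


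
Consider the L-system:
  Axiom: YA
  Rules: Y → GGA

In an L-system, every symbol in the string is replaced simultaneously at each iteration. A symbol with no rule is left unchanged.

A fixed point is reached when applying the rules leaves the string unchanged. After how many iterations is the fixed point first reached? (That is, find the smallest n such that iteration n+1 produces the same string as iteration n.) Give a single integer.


Step 0: YA
Step 1: GGAA
Step 2: GGAA  (unchanged — fixed point at step 1)

Answer: 1


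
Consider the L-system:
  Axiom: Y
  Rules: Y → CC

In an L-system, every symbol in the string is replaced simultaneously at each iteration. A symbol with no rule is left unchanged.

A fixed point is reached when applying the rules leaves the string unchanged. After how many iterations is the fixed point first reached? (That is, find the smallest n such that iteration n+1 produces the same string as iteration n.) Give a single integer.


Step 0: Y
Step 1: CC
Step 2: CC  (unchanged — fixed point at step 1)

Answer: 1


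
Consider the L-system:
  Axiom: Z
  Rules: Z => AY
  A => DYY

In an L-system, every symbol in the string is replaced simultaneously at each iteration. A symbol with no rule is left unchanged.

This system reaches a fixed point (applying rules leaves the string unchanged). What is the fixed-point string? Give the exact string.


Step 0: Z
Step 1: AY
Step 2: DYYY
Step 3: DYYY  (unchanged — fixed point at step 2)

Answer: DYYY


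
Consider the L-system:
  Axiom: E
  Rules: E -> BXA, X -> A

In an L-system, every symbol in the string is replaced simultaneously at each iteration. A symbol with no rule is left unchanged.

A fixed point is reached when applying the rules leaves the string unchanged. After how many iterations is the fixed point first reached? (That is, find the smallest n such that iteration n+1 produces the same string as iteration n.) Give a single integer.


Answer: 2

Derivation:
Step 0: E
Step 1: BXA
Step 2: BAA
Step 3: BAA  (unchanged — fixed point at step 2)


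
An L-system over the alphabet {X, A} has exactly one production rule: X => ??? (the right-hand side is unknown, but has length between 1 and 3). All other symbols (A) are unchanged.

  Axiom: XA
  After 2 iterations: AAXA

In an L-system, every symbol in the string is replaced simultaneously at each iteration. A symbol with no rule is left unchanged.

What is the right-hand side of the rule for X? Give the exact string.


Answer: AX

Derivation:
Trying X => AX:
  Step 0: XA
  Step 1: AXA
  Step 2: AAXA
Matches the given result.


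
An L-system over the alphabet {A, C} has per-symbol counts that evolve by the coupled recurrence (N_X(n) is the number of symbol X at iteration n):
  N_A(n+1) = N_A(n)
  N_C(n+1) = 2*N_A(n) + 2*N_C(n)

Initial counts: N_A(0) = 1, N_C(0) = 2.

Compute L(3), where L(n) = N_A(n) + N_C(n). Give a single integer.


Step 0: N_A=1, N_C=2, L=3
Step 1: N_A=1, N_C=6, L=7
Step 2: N_A=1, N_C=14, L=15
Step 3: N_A=1, N_C=30, L=31

Answer: 31


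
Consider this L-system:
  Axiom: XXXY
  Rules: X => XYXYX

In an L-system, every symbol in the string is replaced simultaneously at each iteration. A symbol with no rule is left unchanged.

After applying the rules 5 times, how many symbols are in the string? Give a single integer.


Step 0: length = 4
Step 1: length = 16
Step 2: length = 52
Step 3: length = 160
Step 4: length = 484
Step 5: length = 1456

Answer: 1456


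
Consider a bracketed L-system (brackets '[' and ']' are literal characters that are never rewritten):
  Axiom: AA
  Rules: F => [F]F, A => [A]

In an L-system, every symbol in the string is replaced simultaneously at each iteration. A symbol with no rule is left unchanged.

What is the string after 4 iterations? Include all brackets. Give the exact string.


Answer: [[[[A]]]][[[[A]]]]

Derivation:
Step 0: AA
Step 1: [A][A]
Step 2: [[A]][[A]]
Step 3: [[[A]]][[[A]]]
Step 4: [[[[A]]]][[[[A]]]]


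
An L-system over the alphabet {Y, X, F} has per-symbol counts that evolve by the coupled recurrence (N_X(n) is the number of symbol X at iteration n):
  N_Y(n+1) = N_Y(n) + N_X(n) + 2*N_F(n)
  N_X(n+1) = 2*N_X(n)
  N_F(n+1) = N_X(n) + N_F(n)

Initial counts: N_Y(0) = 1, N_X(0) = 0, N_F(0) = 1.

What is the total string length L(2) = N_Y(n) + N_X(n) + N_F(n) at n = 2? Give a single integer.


Step 0: N_Y=1, N_X=0, N_F=1, L=2
Step 1: N_Y=3, N_X=0, N_F=1, L=4
Step 2: N_Y=5, N_X=0, N_F=1, L=6

Answer: 6


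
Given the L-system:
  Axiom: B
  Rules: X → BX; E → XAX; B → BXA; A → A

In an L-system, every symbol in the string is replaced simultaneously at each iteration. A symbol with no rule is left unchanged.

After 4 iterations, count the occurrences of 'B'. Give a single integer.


Step 0: B  (1 'B')
Step 1: BXA  (1 'B')
Step 2: BXABXA  (2 'B')
Step 3: BXABXABXABXA  (4 'B')
Step 4: BXABXABXABXABXABXABXABXA  (8 'B')

Answer: 8


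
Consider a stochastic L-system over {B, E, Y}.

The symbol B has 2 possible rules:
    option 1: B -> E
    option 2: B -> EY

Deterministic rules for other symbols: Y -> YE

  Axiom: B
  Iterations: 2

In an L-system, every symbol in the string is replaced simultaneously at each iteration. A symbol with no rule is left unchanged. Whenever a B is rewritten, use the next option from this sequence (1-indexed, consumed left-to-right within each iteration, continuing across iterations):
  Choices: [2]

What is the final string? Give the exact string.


Answer: EYE

Derivation:
Step 0: B
Step 1: EY  (used choices [2])
Step 2: EYE  (used choices [])


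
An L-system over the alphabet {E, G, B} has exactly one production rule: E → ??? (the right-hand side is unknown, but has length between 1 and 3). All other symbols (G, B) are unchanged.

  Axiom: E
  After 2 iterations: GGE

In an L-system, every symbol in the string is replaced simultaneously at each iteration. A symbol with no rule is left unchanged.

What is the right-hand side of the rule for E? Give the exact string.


Trying E → GE:
  Step 0: E
  Step 1: GE
  Step 2: GGE
Matches the given result.

Answer: GE


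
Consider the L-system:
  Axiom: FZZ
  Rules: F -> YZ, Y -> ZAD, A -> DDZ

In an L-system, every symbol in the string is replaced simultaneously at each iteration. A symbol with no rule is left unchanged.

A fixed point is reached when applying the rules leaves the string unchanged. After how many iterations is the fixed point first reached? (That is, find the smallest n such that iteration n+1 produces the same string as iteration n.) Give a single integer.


Step 0: FZZ
Step 1: YZZZ
Step 2: ZADZZZ
Step 3: ZDDZDZZZ
Step 4: ZDDZDZZZ  (unchanged — fixed point at step 3)

Answer: 3


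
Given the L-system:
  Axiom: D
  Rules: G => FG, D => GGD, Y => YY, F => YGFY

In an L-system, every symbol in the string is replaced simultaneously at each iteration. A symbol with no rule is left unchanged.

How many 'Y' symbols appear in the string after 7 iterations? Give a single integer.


Answer: 516

Derivation:
Step 0: D  (0 'Y')
Step 1: GGD  (0 'Y')
Step 2: FGFGGGD  (0 'Y')
Step 3: YGFYFGYGFYFGFGFGGGD  (4 'Y')
Step 4: YYFGYGFYYYYGFYFGYYFGYGFYYYYGFYFGYGFYFGYGFYFGFGFGGGD  (20 'Y')
Step 5: YYYYYGFYFGYYFGYGFYYYYYYYYYFGYGFYYYYGFYFGYYYYYGFYFGYYFGYGFYYYYYYYYYFGYGFYYYYGFYFGYYFGYGFYYYYGFYFGYYFGYGFYYYYGFYFGYGFYFGYGFYFGFGFGGGD  (68 'Y')
Step 6: YYYYYYYYYYFGYGFYYYYGFYFGYYYYYGFYFGYYFGYGFYYYYYYYYYYYYYYYYYYYYGFYFGYYFGYGFYYYYYYYYYFGYGFYYYYGFYFGYYYYYYYYYYFGYGFYYYYGFYFGYYYYYGFYFGYYFGYGFYYYYYYYYYYYYYYYYYYYYGFYFGYYFGYGFYYYYYYYYYFGYGFYYYYGFYFGYYYYYGFYFGYYFGYGFYYYYYYYYYFGYGFYYYYGFYFGYYYYYGFYFGYYFGYGFYYYYYYYYYFGYGFYYYYGFYFGYYFGYGFYYYYGFYFGYYFGYGFYYYYGFYFGYGFYFGYGFYFGFGFGGGD  (196 'Y')
Step 7: YYYYYYYYYYYYYYYYYYYYYGFYFGYYFGYGFYYYYYYYYYFGYGFYYYYGFYFGYYYYYYYYYYFGYGFYYYYGFYFGYYYYYGFYFGYYFGYGFYYYYYYYYYYYYYYYYYYYYYYYYYYYYYYYYYYYYYYYYYFGYGFYYYYGFYFGYYYYYGFYFGYYFGYGFYYYYYYYYYYYYYYYYYYYYGFYFGYYFGYGFYYYYYYYYYFGYGFYYYYGFYFGYYYYYYYYYYYYYYYYYYYYYGFYFGYYFGYGFYYYYYYYYYFGYGFYYYYGFYFGYYYYYYYYYYFGYGFYYYYGFYFGYYYYYGFYFGYYFGYGFYYYYYYYYYYYYYYYYYYYYYYYYYYYYYYYYYYYYYYYYYFGYGFYYYYGFYFGYYYYYGFYFGYYFGYGFYYYYYYYYYYYYYYYYYYYYGFYFGYYFGYGFYYYYYYYYYFGYGFYYYYGFYFGYYYYYYYYYYFGYGFYYYYGFYFGYYYYYGFYFGYYFGYGFYYYYYYYYYYYYYYYYYYYYGFYFGYYFGYGFYYYYYYYYYFGYGFYYYYGFYFGYYYYYYYYYYFGYGFYYYYGFYFGYYYYYGFYFGYYFGYGFYYYYYYYYYYYYYYYYYYYYGFYFGYYFGYGFYYYYYYYYYFGYGFYYYYGFYFGYYYYYGFYFGYYFGYGFYYYYYYYYYFGYGFYYYYGFYFGYYYYYGFYFGYYFGYGFYYYYYYYYYFGYGFYYYYGFYFGYYFGYGFYYYYGFYFGYYFGYGFYYYYGFYFGYGFYFGYGFYFGFGFGGGD  (516 'Y')
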